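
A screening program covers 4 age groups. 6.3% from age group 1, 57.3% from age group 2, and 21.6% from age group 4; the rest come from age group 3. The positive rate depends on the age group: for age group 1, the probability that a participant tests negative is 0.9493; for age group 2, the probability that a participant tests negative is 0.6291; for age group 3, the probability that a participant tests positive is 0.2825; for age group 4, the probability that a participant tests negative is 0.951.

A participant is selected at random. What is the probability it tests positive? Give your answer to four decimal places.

P(3) = 1 − (0.063 + 0.573 + 0.216) = 0.148.
P(T|1) = 1 − 0.9493 = 0.0507.
P(T|2) = 1 − 0.6291 = 0.3709.
P(T|4) = 1 − 0.951 = 0.049.
P(T) = P(T|1)·P(1) + P(T|2)·P(2) + P(T|3)·P(3) + P(T|4)·P(4)
      = 0.0507·0.063 + 0.3709·0.573 + 0.2825·0.148 + 0.049·0.216
      = 0.0031941 + 0.2125257 + 0.04181 + 0.010584 = 0.2681138

0.2681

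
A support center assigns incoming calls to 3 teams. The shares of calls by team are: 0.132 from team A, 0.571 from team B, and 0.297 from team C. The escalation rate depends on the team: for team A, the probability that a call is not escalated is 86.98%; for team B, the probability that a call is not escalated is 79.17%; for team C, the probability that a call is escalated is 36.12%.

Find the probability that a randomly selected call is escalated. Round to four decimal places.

P(E|A) = 1 − 0.8698 = 0.1302.
P(E|B) = 1 − 0.7917 = 0.2083.
By the law of total probability,
P(E) = P(E|A)·P(A) + P(E|B)·P(B) + P(E|C)·P(C)
      = 0.1302·0.132 + 0.2083·0.571 + 0.3612·0.297
      = 0.0171864 + 0.1189393 + 0.1072764 = 0.2434021

0.2434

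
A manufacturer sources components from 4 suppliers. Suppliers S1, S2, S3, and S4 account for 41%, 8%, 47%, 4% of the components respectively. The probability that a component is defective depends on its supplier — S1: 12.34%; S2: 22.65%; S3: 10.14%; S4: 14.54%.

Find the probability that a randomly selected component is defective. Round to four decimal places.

Using total probability over the partition,
P(D) = P(D|S1)·P(S1) + P(D|S2)·P(S2) + P(D|S3)·P(S3) + P(D|S4)·P(S4)
      = 0.1234·0.41 + 0.2265·0.08 + 0.1014·0.47 + 0.1454·0.04
      = 0.050594 + 0.01812 + 0.047658 + 0.005816 = 0.122188

P(D) ≈ 0.1222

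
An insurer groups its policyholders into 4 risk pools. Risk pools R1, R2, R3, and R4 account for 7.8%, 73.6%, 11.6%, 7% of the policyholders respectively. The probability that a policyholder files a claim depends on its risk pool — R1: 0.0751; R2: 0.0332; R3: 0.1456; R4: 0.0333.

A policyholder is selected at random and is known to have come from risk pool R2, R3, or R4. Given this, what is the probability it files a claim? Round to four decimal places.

0.0473

Let S = {R2, R3, R4}.
P(S) = 0.736 + 0.116 + 0.07 = 0.922.
P(C ∩ S) = 0.0332·0.736 + 0.1456·0.116 + 0.0333·0.07 = 0.0244352 + 0.0168896 + 0.002331 = 0.0436558.
P(C | S) = 0.0436558 / 0.922 = 0.047349…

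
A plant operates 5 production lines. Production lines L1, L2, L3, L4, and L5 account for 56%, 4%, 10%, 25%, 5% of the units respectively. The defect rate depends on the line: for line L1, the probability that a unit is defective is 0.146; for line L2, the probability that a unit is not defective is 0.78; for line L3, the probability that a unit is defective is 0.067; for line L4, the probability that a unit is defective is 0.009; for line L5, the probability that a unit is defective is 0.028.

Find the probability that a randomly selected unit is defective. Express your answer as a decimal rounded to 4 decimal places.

P(D|L2) = 1 − 0.78 = 0.22.
By the law of total probability,
P(D) = P(D|L1)·P(L1) + P(D|L2)·P(L2) + P(D|L3)·P(L3) + P(D|L4)·P(L4) + P(D|L5)·P(L5)
      = 0.146·0.56 + 0.22·0.04 + 0.067·0.1 + 0.009·0.25 + 0.028·0.05
      = 0.08176 + 0.0088 + 0.0067 + 0.00225 + 0.0014 = 0.10091

P(D) ≈ 0.1009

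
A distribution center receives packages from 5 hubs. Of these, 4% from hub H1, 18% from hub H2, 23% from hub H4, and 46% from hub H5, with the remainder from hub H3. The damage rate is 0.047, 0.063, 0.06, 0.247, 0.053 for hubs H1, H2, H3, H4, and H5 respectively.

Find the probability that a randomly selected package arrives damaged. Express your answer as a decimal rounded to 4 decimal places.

P(D) ≈ 0.0998

P(H3) = 1 − (0.04 + 0.18 + 0.23 + 0.46) = 0.09.
P(D) = P(D|H1)·P(H1) + P(D|H2)·P(H2) + P(D|H3)·P(H3) + P(D|H4)·P(H4) + P(D|H5)·P(H5)
      = 0.047·0.04 + 0.063·0.18 + 0.06·0.09 + 0.247·0.23 + 0.053·0.46
      = 0.00188 + 0.01134 + 0.0054 + 0.05681 + 0.02438 = 0.09981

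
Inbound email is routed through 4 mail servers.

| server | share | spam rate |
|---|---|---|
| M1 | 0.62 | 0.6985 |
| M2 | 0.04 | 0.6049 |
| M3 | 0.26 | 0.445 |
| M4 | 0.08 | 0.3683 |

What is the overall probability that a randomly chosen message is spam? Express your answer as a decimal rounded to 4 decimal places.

P(S) ≈ 0.6024

P(S) = P(S|M1)·P(M1) + P(S|M2)·P(M2) + P(S|M3)·P(M3) + P(S|M4)·P(M4)
      = 0.6985·0.62 + 0.6049·0.04 + 0.445·0.26 + 0.3683·0.08
      = 0.43307 + 0.024196 + 0.1157 + 0.029464 = 0.60243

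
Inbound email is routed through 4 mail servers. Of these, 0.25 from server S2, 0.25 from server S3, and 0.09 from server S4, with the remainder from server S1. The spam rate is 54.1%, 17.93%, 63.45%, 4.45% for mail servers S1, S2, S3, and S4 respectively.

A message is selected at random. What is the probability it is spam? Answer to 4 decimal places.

P(S1) = 1 − (0.25 + 0.25 + 0.09) = 0.41.
By the law of total probability,
P(S) = P(S|S1)·P(S1) + P(S|S2)·P(S2) + P(S|S3)·P(S3) + P(S|S4)·P(S4)
      = 0.541·0.41 + 0.1793·0.25 + 0.6345·0.25 + 0.0445·0.09
      = 0.22181 + 0.044825 + 0.158625 + 0.004005 = 0.429265

P(S) ≈ 0.4293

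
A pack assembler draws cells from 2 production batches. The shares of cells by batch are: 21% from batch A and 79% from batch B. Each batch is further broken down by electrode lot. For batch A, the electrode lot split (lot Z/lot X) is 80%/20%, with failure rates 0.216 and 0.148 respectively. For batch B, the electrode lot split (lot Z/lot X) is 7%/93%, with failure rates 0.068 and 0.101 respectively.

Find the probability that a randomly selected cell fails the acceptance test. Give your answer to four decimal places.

P(F|A) = 0.8·0.216 + 0.2·0.148 = 0.1728 + 0.0296 = 0.2024
P(F|B) = 0.07·0.068 + 0.93·0.101 = 0.00476 + 0.09393 = 0.09869
Then overall,
P(F) = 0.21·0.2024 + 0.79·0.09869
      = 0.042504 + 0.0779651 = 0.1204691

0.1205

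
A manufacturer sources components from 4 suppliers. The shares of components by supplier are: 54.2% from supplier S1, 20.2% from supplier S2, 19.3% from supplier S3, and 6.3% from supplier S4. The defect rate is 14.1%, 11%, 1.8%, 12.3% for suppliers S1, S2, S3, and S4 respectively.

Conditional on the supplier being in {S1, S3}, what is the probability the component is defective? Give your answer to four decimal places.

Let S = {S1, S3}.
P(S) = 0.542 + 0.193 = 0.735.
P(D ∩ S) = 0.141·0.542 + 0.018·0.193 = 0.076422 + 0.003474 = 0.079896.
P(D | S) = 0.079896 / 0.735 = 0.108702…

P(D|S) ≈ 0.1087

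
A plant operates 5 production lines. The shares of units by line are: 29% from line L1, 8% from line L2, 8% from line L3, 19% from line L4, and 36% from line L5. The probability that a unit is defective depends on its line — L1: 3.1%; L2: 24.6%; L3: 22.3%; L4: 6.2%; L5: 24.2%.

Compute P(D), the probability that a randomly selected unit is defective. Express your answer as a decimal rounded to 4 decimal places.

P(D) ≈ 0.1454

Summing over the partition,
P(D) = P(D|L1)·P(L1) + P(D|L2)·P(L2) + P(D|L3)·P(L3) + P(D|L4)·P(L4) + P(D|L5)·P(L5)
      = 0.031·0.29 + 0.246·0.08 + 0.223·0.08 + 0.062·0.19 + 0.242·0.36
      = 0.00899 + 0.01968 + 0.01784 + 0.01178 + 0.08712 = 0.14541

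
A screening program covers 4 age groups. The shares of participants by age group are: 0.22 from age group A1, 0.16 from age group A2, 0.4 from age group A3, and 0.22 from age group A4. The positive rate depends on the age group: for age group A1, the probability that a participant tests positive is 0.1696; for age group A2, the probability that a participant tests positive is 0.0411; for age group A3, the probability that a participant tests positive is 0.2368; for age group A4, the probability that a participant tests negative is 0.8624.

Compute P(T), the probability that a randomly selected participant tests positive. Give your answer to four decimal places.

0.1689

P(T|A4) = 1 − 0.8624 = 0.1376.
P(T) = P(T|A1)·P(A1) + P(T|A2)·P(A2) + P(T|A3)·P(A3) + P(T|A4)·P(A4)
      = 0.1696·0.22 + 0.0411·0.16 + 0.2368·0.4 + 0.1376·0.22
      = 0.037312 + 0.006576 + 0.09472 + 0.030272 = 0.16888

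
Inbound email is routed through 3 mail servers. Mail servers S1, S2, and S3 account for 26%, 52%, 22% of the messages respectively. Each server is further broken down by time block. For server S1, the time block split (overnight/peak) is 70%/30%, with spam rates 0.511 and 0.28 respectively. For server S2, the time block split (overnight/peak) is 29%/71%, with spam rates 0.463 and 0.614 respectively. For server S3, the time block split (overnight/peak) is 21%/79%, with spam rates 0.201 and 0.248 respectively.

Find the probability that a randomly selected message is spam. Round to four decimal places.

0.4637

P(S|S1) = 0.7·0.511 + 0.3·0.28 = 0.3577 + 0.084 = 0.4417
P(S|S2) = 0.29·0.463 + 0.71·0.614 = 0.13427 + 0.43594 = 0.57021
P(S|S3) = 0.21·0.201 + 0.79·0.248 = 0.04221 + 0.19592 = 0.23813
By total probability over the outer partition,
P(S) = 0.26·0.4417 + 0.52·0.57021 + 0.22·0.23813
      = 0.114842 + 0.2965092 + 0.0523886 = 0.4637398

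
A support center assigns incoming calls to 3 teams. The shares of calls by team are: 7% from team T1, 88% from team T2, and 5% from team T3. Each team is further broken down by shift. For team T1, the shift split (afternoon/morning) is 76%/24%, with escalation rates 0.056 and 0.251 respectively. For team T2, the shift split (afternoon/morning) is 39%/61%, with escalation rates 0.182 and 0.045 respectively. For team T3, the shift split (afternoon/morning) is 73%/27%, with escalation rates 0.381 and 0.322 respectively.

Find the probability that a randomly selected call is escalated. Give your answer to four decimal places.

P(E|T1) = 0.76·0.056 + 0.24·0.251 = 0.04256 + 0.06024 = 0.1028
P(E|T2) = 0.39·0.182 + 0.61·0.045 = 0.07098 + 0.02745 = 0.09843
P(E|T3) = 0.73·0.381 + 0.27·0.322 = 0.27813 + 0.08694 = 0.36507
Then overall,
P(E) = 0.07·0.1028 + 0.88·0.09843 + 0.05·0.36507
      = 0.007196 + 0.0866184 + 0.0182535 = 0.1120679

0.1121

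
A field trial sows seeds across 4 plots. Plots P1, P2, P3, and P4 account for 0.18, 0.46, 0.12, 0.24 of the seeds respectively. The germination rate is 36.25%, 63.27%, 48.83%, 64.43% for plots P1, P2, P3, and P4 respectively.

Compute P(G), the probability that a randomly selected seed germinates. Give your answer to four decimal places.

P(G) = P(G|P1)·P(P1) + P(G|P2)·P(P2) + P(G|P3)·P(P3) + P(G|P4)·P(P4)
      = 0.3625·0.18 + 0.6327·0.46 + 0.4883·0.12 + 0.6443·0.24
      = 0.06525 + 0.291042 + 0.058596 + 0.154632 = 0.56952

P(G) ≈ 0.5695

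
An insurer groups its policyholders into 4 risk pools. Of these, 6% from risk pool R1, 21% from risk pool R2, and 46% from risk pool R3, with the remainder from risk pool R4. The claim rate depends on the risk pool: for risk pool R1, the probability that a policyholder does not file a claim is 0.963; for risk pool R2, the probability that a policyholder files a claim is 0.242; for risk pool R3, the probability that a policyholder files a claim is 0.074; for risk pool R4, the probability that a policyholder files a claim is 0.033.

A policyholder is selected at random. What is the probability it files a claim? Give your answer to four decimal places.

P(R4) = 1 − (0.06 + 0.21 + 0.46) = 0.27.
P(C|R1) = 1 − 0.963 = 0.037.
By the law of total probability,
P(C) = P(C|R1)·P(R1) + P(C|R2)·P(R2) + P(C|R3)·P(R3) + P(C|R4)·P(R4)
      = 0.037·0.06 + 0.242·0.21 + 0.074·0.46 + 0.033·0.27
      = 0.00222 + 0.05082 + 0.03404 + 0.00891 = 0.09599

0.0960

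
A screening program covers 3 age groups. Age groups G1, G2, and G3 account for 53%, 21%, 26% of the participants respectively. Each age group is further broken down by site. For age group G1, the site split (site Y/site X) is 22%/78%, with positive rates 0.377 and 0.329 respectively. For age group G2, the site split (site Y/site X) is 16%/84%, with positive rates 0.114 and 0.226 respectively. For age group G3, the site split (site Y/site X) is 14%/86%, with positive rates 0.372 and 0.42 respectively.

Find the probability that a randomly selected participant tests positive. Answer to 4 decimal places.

P(T|G1) = 0.22·0.377 + 0.78·0.329 = 0.08294 + 0.25662 = 0.33956
P(T|G2) = 0.16·0.114 + 0.84·0.226 = 0.01824 + 0.18984 = 0.20808
P(T|G3) = 0.14·0.372 + 0.86·0.42 = 0.05208 + 0.3612 = 0.41328
Then overall,
P(T) = 0.53·0.33956 + 0.21·0.20808 + 0.26·0.41328
      = 0.1799668 + 0.0436968 + 0.1074528 = 0.3311164

P(T) ≈ 0.3311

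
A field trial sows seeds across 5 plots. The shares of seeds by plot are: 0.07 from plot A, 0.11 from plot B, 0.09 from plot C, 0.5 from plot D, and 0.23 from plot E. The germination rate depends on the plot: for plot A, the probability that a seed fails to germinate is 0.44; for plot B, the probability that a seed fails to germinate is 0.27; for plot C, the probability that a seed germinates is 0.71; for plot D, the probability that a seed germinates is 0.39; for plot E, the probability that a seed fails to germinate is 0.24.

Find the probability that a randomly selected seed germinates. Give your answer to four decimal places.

P(G) ≈ 0.5532

P(G|A) = 1 − 0.44 = 0.56.
P(G|B) = 1 − 0.27 = 0.73.
P(G|E) = 1 − 0.24 = 0.76.
P(G) = P(G|A)·P(A) + P(G|B)·P(B) + P(G|C)·P(C) + P(G|D)·P(D) + P(G|E)·P(E)
      = 0.56·0.07 + 0.73·0.11 + 0.71·0.09 + 0.39·0.5 + 0.76·0.23
      = 0.0392 + 0.0803 + 0.0639 + 0.195 + 0.1748 = 0.5532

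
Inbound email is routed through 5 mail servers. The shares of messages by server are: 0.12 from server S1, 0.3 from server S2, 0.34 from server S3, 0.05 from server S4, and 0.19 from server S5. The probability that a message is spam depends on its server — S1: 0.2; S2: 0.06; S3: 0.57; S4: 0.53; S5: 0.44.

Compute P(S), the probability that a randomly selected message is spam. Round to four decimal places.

Summing over the partition,
P(S) = P(S|S1)·P(S1) + P(S|S2)·P(S2) + P(S|S3)·P(S3) + P(S|S4)·P(S4) + P(S|S5)·P(S5)
      = 0.2·0.12 + 0.06·0.3 + 0.57·0.34 + 0.53·0.05 + 0.44·0.19
      = 0.024 + 0.018 + 0.1938 + 0.0265 + 0.0836 = 0.3459

0.3459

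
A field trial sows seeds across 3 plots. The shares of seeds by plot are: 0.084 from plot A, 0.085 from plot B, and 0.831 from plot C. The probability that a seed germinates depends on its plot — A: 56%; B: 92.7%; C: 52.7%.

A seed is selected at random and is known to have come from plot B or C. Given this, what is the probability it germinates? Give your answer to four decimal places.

P(G|S) ≈ 0.5641

Let S = {B, C}.
P(S) = 0.085 + 0.831 = 0.916.
P(G ∩ S) = 0.927·0.085 + 0.527·0.831 = 0.078795 + 0.437937 = 0.516732.
P(G | S) = 0.516732 / 0.916 = 0.564118…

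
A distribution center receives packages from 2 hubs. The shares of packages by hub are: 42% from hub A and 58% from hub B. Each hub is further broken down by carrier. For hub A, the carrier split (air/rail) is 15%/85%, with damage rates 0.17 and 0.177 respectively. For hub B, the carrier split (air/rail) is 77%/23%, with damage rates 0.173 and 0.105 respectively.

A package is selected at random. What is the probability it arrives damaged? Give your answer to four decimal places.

P(D|A) = 0.15·0.17 + 0.85·0.177 = 0.0255 + 0.15045 = 0.17595
P(D|B) = 0.77·0.173 + 0.23·0.105 = 0.13321 + 0.02415 = 0.15736
Then overall,
P(D) = 0.42·0.17595 + 0.58·0.15736
      = 0.073899 + 0.0912688 = 0.1651678

P(D) ≈ 0.1652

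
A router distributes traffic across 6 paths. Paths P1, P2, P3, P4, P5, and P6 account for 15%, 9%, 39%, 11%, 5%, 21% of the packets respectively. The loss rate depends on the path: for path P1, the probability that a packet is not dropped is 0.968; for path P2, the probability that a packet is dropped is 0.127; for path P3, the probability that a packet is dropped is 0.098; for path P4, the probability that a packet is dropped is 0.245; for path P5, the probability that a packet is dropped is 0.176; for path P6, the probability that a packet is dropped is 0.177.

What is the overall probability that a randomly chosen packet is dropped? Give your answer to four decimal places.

P(L|P1) = 1 − 0.968 = 0.032.
P(L) = P(L|P1)·P(P1) + P(L|P2)·P(P2) + P(L|P3)·P(P3) + P(L|P4)·P(P4) + P(L|P5)·P(P5) + P(L|P6)·P(P6)
      = 0.032·0.15 + 0.127·0.09 + 0.098·0.39 + 0.245·0.11 + 0.176·0.05 + 0.177·0.21
      = 0.0048 + 0.01143 + 0.03822 + 0.02695 + 0.0088 + 0.03717 = 0.12737

P(L) ≈ 0.1274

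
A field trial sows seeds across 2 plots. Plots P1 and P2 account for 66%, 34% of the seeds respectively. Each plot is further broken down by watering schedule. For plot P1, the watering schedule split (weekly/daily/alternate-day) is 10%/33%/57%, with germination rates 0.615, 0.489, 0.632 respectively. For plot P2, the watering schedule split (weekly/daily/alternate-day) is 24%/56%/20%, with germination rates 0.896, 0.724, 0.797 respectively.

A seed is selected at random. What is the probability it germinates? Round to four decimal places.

P(G) ≈ 0.6500

P(G|P1) = 0.1·0.615 + 0.33·0.489 + 0.57·0.632 = 0.0615 + 0.16137 + 0.36024 = 0.58311
P(G|P2) = 0.24·0.896 + 0.56·0.724 + 0.2·0.797 = 0.21504 + 0.40544 + 0.1594 = 0.77988
By total probability over the outer partition,
P(G) = 0.66·0.58311 + 0.34·0.77988
      = 0.3848526 + 0.2651592 = 0.6500118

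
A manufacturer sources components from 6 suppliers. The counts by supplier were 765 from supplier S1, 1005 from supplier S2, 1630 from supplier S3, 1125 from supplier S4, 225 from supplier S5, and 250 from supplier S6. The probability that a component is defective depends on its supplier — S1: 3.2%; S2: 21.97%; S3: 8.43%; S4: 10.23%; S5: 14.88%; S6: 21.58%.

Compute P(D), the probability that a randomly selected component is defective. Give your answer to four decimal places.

P(D) ≈ 0.1170

Total: 765 + 1005 + 1630 + 1125 + 225 + 250 = 5000.
P(S1) = 765/5000 = 0.153. P(S2) = 1005/5000 = 0.201. P(S3) = 1630/5000 = 0.326. P(S4) = 1125/5000 = 0.225. P(S5) = 225/5000 = 0.045. P(S6) = 250/5000 = 0.05.
By the law of total probability,
P(D) = P(D|S1)·P(S1) + P(D|S2)·P(S2) + P(D|S3)·P(S3) + P(D|S4)·P(S4) + P(D|S5)·P(S5) + P(D|S6)·P(S6)
      = 0.032·0.153 + 0.2197·0.201 + 0.0843·0.326 + 0.1023·0.225 + 0.1488·0.045 + 0.2158·0.05
      = 0.004896 + 0.0441597 + 0.0274818 + 0.0230175 + 0.006696 + 0.01079 = 0.117041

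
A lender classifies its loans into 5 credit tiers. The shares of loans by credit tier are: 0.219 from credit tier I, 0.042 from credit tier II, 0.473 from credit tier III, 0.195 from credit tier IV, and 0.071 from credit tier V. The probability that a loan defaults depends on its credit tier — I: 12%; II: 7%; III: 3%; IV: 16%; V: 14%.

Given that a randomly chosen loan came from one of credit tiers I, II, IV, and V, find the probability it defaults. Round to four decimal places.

Let S = {I, II, IV, V}.
P(S) = 0.219 + 0.042 + 0.195 + 0.071 = 0.527.
P(D ∩ S) = 0.12·0.219 + 0.07·0.042 + 0.16·0.195 + 0.14·0.071 = 0.02628 + 0.00294 + 0.0312 + 0.00994 = 0.07036.
P(D | S) = 0.07036 / 0.527 = 0.133510…

P(D|S) ≈ 0.1335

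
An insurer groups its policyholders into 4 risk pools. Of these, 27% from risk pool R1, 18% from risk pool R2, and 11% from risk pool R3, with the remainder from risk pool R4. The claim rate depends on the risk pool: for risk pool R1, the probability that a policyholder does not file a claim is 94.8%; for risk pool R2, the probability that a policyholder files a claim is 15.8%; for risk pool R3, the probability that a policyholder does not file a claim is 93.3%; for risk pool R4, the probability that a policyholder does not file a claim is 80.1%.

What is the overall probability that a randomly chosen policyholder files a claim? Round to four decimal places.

P(R4) = 1 − (0.27 + 0.18 + 0.11) = 0.44.
P(C|R1) = 1 − 0.948 = 0.052.
P(C|R3) = 1 − 0.933 = 0.067.
P(C|R4) = 1 − 0.801 = 0.199.
P(C) = P(C|R1)·P(R1) + P(C|R2)·P(R2) + P(C|R3)·P(R3) + P(C|R4)·P(R4)
      = 0.052·0.27 + 0.158·0.18 + 0.067·0.11 + 0.199·0.44
      = 0.01404 + 0.02844 + 0.00737 + 0.08756 = 0.13741

P(C) ≈ 0.1374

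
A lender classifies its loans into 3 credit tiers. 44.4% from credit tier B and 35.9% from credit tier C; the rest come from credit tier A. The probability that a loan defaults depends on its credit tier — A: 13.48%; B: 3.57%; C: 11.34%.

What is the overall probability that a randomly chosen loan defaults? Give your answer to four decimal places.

P(A) = 1 − (0.444 + 0.359) = 0.197.
P(D) = P(D|A)·P(A) + P(D|B)·P(B) + P(D|C)·P(C)
      = 0.1348·0.197 + 0.0357·0.444 + 0.1134·0.359
      = 0.0265556 + 0.0158508 + 0.0407106 = 0.083117

0.0831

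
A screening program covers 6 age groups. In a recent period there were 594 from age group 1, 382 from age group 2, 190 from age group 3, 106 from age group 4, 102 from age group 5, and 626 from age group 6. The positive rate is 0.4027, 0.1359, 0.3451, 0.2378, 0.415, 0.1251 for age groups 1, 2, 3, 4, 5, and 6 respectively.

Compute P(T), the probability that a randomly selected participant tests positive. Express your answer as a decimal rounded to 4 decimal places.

0.2513

Total: 594 + 382 + 190 + 106 + 102 + 626 = 2000.
P(1) = 594/2000 = 0.297. P(2) = 382/2000 = 0.191. P(3) = 190/2000 = 0.095. P(4) = 106/2000 = 0.053. P(5) = 102/2000 = 0.051. P(6) = 626/2000 = 0.313.
By the law of total probability,
P(T) = P(T|1)·P(1) + P(T|2)·P(2) + P(T|3)·P(3) + P(T|4)·P(4) + P(T|5)·P(5) + P(T|6)·P(6)
      = 0.4027·0.297 + 0.1359·0.191 + 0.3451·0.095 + 0.2378·0.053 + 0.415·0.051 + 0.1251·0.313
      = 0.1196019 + 0.0259569 + 0.0327845 + 0.0126034 + 0.021165 + 0.0391563 = 0.251268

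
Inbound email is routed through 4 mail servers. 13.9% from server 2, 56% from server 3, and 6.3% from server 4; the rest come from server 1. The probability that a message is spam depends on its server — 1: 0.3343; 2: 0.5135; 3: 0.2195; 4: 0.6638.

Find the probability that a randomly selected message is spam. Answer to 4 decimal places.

0.3157

P(1) = 1 − (0.139 + 0.56 + 0.063) = 0.238.
P(S) = P(S|1)·P(1) + P(S|2)·P(2) + P(S|3)·P(3) + P(S|4)·P(4)
      = 0.3343·0.238 + 0.5135·0.139 + 0.2195·0.56 + 0.6638·0.063
      = 0.0795634 + 0.0713765 + 0.12292 + 0.0418194 = 0.3156793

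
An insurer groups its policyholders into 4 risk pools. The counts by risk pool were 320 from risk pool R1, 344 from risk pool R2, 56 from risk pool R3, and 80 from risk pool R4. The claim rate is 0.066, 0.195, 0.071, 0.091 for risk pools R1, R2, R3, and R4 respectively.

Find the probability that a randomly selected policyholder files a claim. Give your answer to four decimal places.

Total: 320 + 344 + 56 + 80 = 800.
P(R1) = 320/800 = 0.4. P(R2) = 344/800 = 0.43. P(R3) = 56/800 = 0.07. P(R4) = 80/800 = 0.1.
P(C) = P(C|R1)·P(R1) + P(C|R2)·P(R2) + P(C|R3)·P(R3) + P(C|R4)·P(R4)
      = 0.066·0.4 + 0.195·0.43 + 0.071·0.07 + 0.091·0.1
      = 0.0264 + 0.08385 + 0.00497 + 0.0091 = 0.12432

P(C) ≈ 0.1243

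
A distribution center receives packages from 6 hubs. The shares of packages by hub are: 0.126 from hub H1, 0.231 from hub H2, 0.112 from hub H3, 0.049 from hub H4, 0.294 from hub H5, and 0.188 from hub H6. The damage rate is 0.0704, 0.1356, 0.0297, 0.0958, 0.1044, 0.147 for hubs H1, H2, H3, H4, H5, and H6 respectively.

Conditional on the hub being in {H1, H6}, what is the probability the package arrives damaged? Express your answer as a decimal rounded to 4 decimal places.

Let S = {H1, H6}.
P(S) = 0.126 + 0.188 = 0.314.
P(D ∩ S) = 0.0704·0.126 + 0.147·0.188 = 0.0088704 + 0.027636 = 0.0365064.
P(D | S) = 0.0365064 / 0.314 = 0.116262…

0.1163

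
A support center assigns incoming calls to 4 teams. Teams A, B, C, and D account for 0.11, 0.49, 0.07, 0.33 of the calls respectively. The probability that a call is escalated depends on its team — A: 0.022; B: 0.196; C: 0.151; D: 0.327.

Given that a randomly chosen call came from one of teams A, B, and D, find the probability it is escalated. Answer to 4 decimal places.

Let S = {A, B, D}.
P(S) = 0.11 + 0.49 + 0.33 = 0.93.
P(E ∩ S) = 0.022·0.11 + 0.196·0.49 + 0.327·0.33 = 0.00242 + 0.09604 + 0.10791 = 0.20637.
P(E | S) = 0.20637 / 0.93 = 0.221903…

0.2219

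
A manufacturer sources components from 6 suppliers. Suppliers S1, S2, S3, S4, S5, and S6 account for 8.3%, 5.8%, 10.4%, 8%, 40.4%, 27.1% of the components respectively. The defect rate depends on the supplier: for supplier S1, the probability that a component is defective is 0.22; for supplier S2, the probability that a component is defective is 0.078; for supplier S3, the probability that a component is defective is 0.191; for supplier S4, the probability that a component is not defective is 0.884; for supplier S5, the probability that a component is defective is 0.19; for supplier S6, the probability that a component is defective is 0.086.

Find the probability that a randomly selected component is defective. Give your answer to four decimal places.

0.1520

P(D|S4) = 1 − 0.884 = 0.116.
Summing over the partition,
P(D) = P(D|S1)·P(S1) + P(D|S2)·P(S2) + P(D|S3)·P(S3) + P(D|S4)·P(S4) + P(D|S5)·P(S5) + P(D|S6)·P(S6)
      = 0.22·0.083 + 0.078·0.058 + 0.191·0.104 + 0.116·0.08 + 0.19·0.404 + 0.086·0.271
      = 0.01826 + 0.004524 + 0.019864 + 0.00928 + 0.07676 + 0.023306 = 0.151994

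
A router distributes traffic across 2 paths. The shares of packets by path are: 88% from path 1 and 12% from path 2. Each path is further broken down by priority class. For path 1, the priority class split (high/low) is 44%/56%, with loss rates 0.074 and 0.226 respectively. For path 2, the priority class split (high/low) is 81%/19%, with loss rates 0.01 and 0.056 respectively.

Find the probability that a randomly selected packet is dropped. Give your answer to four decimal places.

0.1423

P(L|1) = 0.44·0.074 + 0.56·0.226 = 0.03256 + 0.12656 = 0.15912
P(L|2) = 0.81·0.01 + 0.19·0.056 = 0.0081 + 0.01064 = 0.01874
By total probability over the outer partition,
P(L) = 0.88·0.15912 + 0.12·0.01874
      = 0.1400256 + 0.0022488 = 0.1422744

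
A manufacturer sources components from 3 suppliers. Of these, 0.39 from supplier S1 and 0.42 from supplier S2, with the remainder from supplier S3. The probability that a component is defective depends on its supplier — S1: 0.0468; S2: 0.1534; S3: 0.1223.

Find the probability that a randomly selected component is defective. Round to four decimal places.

P(S3) = 1 − (0.39 + 0.42) = 0.19.
P(D) = P(D|S1)·P(S1) + P(D|S2)·P(S2) + P(D|S3)·P(S3)
      = 0.0468·0.39 + 0.1534·0.42 + 0.1223·0.19
      = 0.018252 + 0.064428 + 0.023237 = 0.105917

0.1059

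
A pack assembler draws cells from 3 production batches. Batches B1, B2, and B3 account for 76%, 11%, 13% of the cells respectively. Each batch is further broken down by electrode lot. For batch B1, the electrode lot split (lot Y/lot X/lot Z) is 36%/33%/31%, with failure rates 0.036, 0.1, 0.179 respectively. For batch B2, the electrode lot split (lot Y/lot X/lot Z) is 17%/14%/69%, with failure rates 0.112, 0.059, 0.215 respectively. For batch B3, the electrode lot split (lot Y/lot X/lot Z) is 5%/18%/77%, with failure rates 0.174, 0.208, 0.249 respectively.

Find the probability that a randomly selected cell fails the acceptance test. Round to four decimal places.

P(F|B1) = 0.36·0.036 + 0.33·0.1 + 0.31·0.179 = 0.01296 + 0.033 + 0.05549 = 0.10145
P(F|B2) = 0.17·0.112 + 0.14·0.059 + 0.69·0.215 = 0.01904 + 0.00826 + 0.14835 = 0.17565
P(F|B3) = 0.05·0.174 + 0.18·0.208 + 0.77·0.249 = 0.0087 + 0.03744 + 0.19173 = 0.23787
By total probability over the outer partition,
P(F) = 0.76·0.10145 + 0.11·0.17565 + 0.13·0.23787
      = 0.077102 + 0.0193215 + 0.0309231 = 0.1273466

0.1273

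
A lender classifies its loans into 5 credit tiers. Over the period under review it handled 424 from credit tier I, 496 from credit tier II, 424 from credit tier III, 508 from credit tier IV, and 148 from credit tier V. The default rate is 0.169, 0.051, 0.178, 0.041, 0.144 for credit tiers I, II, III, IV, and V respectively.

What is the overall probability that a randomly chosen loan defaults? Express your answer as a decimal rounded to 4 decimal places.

Total: 424 + 496 + 424 + 508 + 148 = 2000.
P(I) = 424/2000 = 0.212. P(II) = 496/2000 = 0.248. P(III) = 424/2000 = 0.212. P(IV) = 508/2000 = 0.254. P(V) = 148/2000 = 0.074.
Using total probability over the partition,
P(D) = P(D|I)·P(I) + P(D|II)·P(II) + P(D|III)·P(III) + P(D|IV)·P(IV) + P(D|V)·P(V)
      = 0.169·0.212 + 0.051·0.248 + 0.178·0.212 + 0.041·0.254 + 0.144·0.074
      = 0.035828 + 0.012648 + 0.037736 + 0.010414 + 0.010656 = 0.107282

0.1073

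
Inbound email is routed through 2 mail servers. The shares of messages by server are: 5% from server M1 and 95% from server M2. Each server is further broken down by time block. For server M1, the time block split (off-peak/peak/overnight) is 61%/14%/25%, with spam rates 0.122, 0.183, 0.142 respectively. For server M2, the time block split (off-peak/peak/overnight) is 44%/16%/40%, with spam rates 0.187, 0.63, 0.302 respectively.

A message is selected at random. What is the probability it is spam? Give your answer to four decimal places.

0.2955

P(S|M1) = 0.61·0.122 + 0.14·0.183 + 0.25·0.142 = 0.07442 + 0.02562 + 0.0355 = 0.13554
P(S|M2) = 0.44·0.187 + 0.16·0.63 + 0.4·0.302 = 0.08228 + 0.1008 + 0.1208 = 0.30388
Then overall,
P(S) = 0.05·0.13554 + 0.95·0.30388
      = 0.006777 + 0.288686 = 0.295463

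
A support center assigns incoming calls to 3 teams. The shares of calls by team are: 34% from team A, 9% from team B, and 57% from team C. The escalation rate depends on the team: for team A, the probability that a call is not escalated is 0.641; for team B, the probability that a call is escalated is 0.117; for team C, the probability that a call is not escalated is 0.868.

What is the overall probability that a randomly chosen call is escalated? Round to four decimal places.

P(E) ≈ 0.2078

P(E|A) = 1 − 0.641 = 0.359.
P(E|C) = 1 − 0.868 = 0.132.
P(E) = P(E|A)·P(A) + P(E|B)·P(B) + P(E|C)·P(C)
      = 0.359·0.34 + 0.117·0.09 + 0.132·0.57
      = 0.12206 + 0.01053 + 0.07524 = 0.20783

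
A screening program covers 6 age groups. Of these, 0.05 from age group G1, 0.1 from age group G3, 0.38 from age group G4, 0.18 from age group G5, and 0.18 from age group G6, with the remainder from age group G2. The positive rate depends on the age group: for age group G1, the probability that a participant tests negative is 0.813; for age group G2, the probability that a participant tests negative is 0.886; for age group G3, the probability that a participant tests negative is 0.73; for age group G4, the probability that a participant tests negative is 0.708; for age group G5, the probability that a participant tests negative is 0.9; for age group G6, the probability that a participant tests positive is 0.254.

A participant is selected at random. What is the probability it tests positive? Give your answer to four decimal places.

0.2236

P(G2) = 1 − (0.05 + 0.1 + 0.38 + 0.18 + 0.18) = 0.11.
P(T|G1) = 1 − 0.813 = 0.187.
P(T|G2) = 1 − 0.886 = 0.114.
P(T|G3) = 1 − 0.73 = 0.27.
P(T|G4) = 1 − 0.708 = 0.292.
P(T|G5) = 1 − 0.9 = 0.1.
Using total probability over the partition,
P(T) = P(T|G1)·P(G1) + P(T|G2)·P(G2) + P(T|G3)·P(G3) + P(T|G4)·P(G4) + P(T|G5)·P(G5) + P(T|G6)·P(G6)
      = 0.187·0.05 + 0.114·0.11 + 0.27·0.1 + 0.292·0.38 + 0.1·0.18 + 0.254·0.18
      = 0.00935 + 0.01254 + 0.027 + 0.11096 + 0.018 + 0.04572 = 0.22357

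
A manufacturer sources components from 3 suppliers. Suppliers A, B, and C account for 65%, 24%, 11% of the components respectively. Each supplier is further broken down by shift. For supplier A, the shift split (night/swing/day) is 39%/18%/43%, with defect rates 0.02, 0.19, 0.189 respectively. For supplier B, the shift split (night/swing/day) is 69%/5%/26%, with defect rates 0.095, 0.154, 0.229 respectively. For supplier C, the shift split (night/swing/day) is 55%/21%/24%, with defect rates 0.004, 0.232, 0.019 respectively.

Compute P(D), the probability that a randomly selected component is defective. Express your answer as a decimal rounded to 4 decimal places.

0.1181

P(D|A) = 0.39·0.02 + 0.18·0.19 + 0.43·0.189 = 0.0078 + 0.0342 + 0.08127 = 0.12327
P(D|B) = 0.69·0.095 + 0.05·0.154 + 0.26·0.229 = 0.06555 + 0.0077 + 0.05954 = 0.13279
P(D|C) = 0.55·0.004 + 0.21·0.232 + 0.24·0.019 = 0.0022 + 0.04872 + 0.00456 = 0.05548
Then overall,
P(D) = 0.65·0.12327 + 0.24·0.13279 + 0.11·0.05548
      = 0.0801255 + 0.0318696 + 0.0061028 = 0.1180979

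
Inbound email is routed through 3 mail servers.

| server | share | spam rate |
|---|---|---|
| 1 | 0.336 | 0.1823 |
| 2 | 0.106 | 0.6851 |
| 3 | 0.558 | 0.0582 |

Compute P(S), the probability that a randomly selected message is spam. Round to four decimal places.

P(S) = P(S|1)·P(1) + P(S|2)·P(2) + P(S|3)·P(3)
      = 0.1823·0.336 + 0.6851·0.106 + 0.0582·0.558
      = 0.0612528 + 0.0726206 + 0.0324756 = 0.166349

0.1663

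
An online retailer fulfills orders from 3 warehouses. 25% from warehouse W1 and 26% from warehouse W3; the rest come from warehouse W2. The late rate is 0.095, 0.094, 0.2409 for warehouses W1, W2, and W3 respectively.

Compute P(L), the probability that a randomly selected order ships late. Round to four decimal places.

P(W2) = 1 − (0.25 + 0.26) = 0.49.
Using total probability over the partition,
P(L) = P(L|W1)·P(W1) + P(L|W2)·P(W2) + P(L|W3)·P(W3)
      = 0.095·0.25 + 0.094·0.49 + 0.2409·0.26
      = 0.02375 + 0.04606 + 0.062634 = 0.132444

P(L) ≈ 0.1324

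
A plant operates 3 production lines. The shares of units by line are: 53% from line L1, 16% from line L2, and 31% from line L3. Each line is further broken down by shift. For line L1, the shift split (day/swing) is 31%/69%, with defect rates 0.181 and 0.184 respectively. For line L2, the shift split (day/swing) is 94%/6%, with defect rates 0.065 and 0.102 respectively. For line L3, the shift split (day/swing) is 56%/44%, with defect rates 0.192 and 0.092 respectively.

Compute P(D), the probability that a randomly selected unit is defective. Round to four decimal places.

P(D|L1) = 0.31·0.181 + 0.69·0.184 = 0.05611 + 0.12696 = 0.18307
P(D|L2) = 0.94·0.065 + 0.06·0.102 = 0.0611 + 0.00612 = 0.06722
P(D|L3) = 0.56·0.192 + 0.44·0.092 = 0.10752 + 0.04048 = 0.148
Then overall,
P(D) = 0.53·0.18307 + 0.16·0.06722 + 0.31·0.148
      = 0.0970271 + 0.0107552 + 0.04588 = 0.1536623

P(D) ≈ 0.1537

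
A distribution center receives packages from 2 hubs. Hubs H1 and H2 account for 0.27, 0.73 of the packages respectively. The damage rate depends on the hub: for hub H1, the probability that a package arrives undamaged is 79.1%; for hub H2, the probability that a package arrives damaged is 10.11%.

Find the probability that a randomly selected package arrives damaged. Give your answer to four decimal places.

P(D) ≈ 0.1302

P(D|H1) = 1 − 0.791 = 0.209.
P(D) = P(D|H1)·P(H1) + P(D|H2)·P(H2)
      = 0.209·0.27 + 0.1011·0.73
      = 0.05643 + 0.073803 = 0.130233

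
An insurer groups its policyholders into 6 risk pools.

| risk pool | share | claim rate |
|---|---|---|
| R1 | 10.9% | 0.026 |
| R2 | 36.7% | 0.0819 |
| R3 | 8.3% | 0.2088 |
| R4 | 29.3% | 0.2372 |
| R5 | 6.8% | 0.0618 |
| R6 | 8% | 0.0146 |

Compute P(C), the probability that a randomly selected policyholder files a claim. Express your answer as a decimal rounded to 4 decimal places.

P(C) = P(C|R1)·P(R1) + P(C|R2)·P(R2) + P(C|R3)·P(R3) + P(C|R4)·P(R4) + P(C|R5)·P(R5) + P(C|R6)·P(R6)
      = 0.026·0.109 + 0.0819·0.367 + 0.2088·0.083 + 0.2372·0.293 + 0.0618·0.068 + 0.0146·0.08
      = 0.002834 + 0.0300573 + 0.0173304 + 0.0694996 + 0.0042024 + 0.001168 = 0.1250917

0.1251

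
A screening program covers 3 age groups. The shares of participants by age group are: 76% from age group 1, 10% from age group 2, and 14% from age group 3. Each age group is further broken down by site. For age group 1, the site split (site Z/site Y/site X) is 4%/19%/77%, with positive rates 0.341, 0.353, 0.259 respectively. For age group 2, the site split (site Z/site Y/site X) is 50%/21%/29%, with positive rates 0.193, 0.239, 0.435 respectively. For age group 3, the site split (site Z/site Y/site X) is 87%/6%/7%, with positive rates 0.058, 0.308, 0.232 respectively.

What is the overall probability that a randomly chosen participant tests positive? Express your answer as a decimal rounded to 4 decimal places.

P(T) ≈ 0.2521

P(T|1) = 0.04·0.341 + 0.19·0.353 + 0.77·0.259 = 0.01364 + 0.06707 + 0.19943 = 0.28014
P(T|2) = 0.5·0.193 + 0.21·0.239 + 0.29·0.435 = 0.0965 + 0.05019 + 0.12615 = 0.27284
P(T|3) = 0.87·0.058 + 0.06·0.308 + 0.07·0.232 = 0.05046 + 0.01848 + 0.01624 = 0.08518
By total probability over the outer partition,
P(T) = 0.76·0.28014 + 0.1·0.27284 + 0.14·0.08518
      = 0.2129064 + 0.027284 + 0.0119252 = 0.2521156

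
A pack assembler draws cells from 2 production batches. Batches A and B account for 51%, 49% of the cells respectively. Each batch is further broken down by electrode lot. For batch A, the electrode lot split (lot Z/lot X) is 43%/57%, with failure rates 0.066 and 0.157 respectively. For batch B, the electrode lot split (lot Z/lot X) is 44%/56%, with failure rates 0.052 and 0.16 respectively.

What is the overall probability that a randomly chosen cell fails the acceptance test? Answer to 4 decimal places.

0.1152

P(F|A) = 0.43·0.066 + 0.57·0.157 = 0.02838 + 0.08949 = 0.11787
P(F|B) = 0.44·0.052 + 0.56·0.16 = 0.02288 + 0.0896 = 0.11248
Then overall,
P(F) = 0.51·0.11787 + 0.49·0.11248
      = 0.0601137 + 0.0551152 = 0.1152289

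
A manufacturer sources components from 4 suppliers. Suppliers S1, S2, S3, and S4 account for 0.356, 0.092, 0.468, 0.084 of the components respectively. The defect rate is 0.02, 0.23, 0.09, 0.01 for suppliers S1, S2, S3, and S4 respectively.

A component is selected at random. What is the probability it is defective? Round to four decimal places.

P(D) = P(D|S1)·P(S1) + P(D|S2)·P(S2) + P(D|S3)·P(S3) + P(D|S4)·P(S4)
      = 0.02·0.356 + 0.23·0.092 + 0.09·0.468 + 0.01·0.084
      = 0.00712 + 0.02116 + 0.04212 + 0.00084 = 0.07124

0.0712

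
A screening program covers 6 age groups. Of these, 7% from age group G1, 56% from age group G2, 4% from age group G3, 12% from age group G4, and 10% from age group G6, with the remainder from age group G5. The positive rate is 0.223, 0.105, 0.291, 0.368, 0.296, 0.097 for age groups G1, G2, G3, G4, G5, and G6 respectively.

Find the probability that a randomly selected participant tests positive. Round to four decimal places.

P(T) ≈ 0.1725

P(G5) = 1 − (0.07 + 0.56 + 0.04 + 0.12 + 0.1) = 0.11.
Using total probability over the partition,
P(T) = P(T|G1)·P(G1) + P(T|G2)·P(G2) + P(T|G3)·P(G3) + P(T|G4)·P(G4) + P(T|G5)·P(G5) + P(T|G6)·P(G6)
      = 0.223·0.07 + 0.105·0.56 + 0.291·0.04 + 0.368·0.12 + 0.296·0.11 + 0.097·0.1
      = 0.01561 + 0.0588 + 0.01164 + 0.04416 + 0.03256 + 0.0097 = 0.17247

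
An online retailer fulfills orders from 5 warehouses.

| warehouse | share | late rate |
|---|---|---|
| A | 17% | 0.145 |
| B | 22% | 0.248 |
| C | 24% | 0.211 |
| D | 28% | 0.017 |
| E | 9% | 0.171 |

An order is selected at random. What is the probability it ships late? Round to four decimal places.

Using total probability over the partition,
P(L) = P(L|A)·P(A) + P(L|B)·P(B) + P(L|C)·P(C) + P(L|D)·P(D) + P(L|E)·P(E)
      = 0.145·0.17 + 0.248·0.22 + 0.211·0.24 + 0.017·0.28 + 0.171·0.09
      = 0.02465 + 0.05456 + 0.05064 + 0.00476 + 0.01539 = 0.15

0.1500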